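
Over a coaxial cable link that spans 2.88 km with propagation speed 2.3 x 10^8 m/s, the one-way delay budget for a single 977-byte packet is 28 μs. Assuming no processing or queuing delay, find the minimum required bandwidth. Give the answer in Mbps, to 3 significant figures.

505 Mbps

L = 7816 bits.
Propagation delay = 2880 / 2.3e+08 = 12.5217 μs.
Transmission budget = 28 − 12.5217 = 15.4783 μs.
R ≥ L / t_tx = 7816 bits / 1.54783e-05 s = 505 Mbps.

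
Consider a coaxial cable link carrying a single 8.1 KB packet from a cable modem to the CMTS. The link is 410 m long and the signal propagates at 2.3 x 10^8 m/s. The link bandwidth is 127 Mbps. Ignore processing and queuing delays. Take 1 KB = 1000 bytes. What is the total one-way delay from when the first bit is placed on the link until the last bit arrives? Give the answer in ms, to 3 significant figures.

0.512 ms

L = 64800 bits.
Transmission delay = L/R = 64800 / 127000000 = 0.510236 ms.
Propagation delay = d/s = 410 m / 2.3e+08 m/s = 0.00178261 ms.
Total = 0.512 ms.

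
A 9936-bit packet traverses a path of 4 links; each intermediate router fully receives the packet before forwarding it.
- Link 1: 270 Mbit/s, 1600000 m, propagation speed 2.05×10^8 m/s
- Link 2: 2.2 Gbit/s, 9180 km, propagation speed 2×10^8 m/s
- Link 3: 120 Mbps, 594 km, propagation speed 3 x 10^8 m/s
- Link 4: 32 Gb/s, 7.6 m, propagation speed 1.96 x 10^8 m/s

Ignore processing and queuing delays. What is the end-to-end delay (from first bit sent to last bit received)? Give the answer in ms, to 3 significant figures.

Transmission delays (L/R per hop): 0.0368, 0.00451636, 0.0828, 0.0003105 ms; sum = 0.124427 ms.
Propagation delays (d/s per hop): 7.80488, 45.9, 1.98, 3.87755e-05 ms; sum = 55.6849 ms.
End-to-end = 55.8 ms.

55.8 ms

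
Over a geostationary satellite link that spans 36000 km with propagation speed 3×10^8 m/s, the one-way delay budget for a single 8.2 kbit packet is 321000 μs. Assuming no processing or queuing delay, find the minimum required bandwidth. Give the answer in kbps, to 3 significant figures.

40.8 kbps

Propagation delay = 36000000 / 300000000 = 120000 μs.
Transmission budget = 321000 − 120000 = 201000 μs.
R ≥ L / t_tx = 8200 bits / 0.201 s = 40.8 kbps.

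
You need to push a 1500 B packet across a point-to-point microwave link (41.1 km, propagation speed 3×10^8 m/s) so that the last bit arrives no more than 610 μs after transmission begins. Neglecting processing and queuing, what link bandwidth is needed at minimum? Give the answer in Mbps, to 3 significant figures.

L = 12000 bits.
Propagation delay = 41100 / 300000000 = 137 μs.
Transmission budget = 610 − 137 = 473 μs.
R ≥ L / t_tx = 12000 bits / 0.000473 s = 25.4 Mbps.

25.4 Mbps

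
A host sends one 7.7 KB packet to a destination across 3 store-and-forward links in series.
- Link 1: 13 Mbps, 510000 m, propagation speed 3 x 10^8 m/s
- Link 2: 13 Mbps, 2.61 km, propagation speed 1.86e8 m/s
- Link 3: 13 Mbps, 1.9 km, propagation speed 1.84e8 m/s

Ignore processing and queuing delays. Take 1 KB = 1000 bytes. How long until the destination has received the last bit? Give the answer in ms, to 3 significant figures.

L = 61600 bits.
Transmission delay per hop = L/R = 61600/13000000 = 4.73846 ms; 3 hops → 14.2154 ms.
Propagation delays (d/s per hop): 1.7, 0.0140323, 0.0103261 ms; sum = 1.72436 ms.
End-to-end = 15.9 ms.

15.9 ms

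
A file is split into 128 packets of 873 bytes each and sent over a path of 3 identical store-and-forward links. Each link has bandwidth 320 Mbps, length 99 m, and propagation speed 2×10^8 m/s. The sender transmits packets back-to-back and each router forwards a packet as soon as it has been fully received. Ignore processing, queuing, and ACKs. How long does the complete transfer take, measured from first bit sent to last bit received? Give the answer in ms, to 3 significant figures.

2.84 ms

Per-hop transmission t_tx = L/R = 6984/320000000 = 0.021825 ms.
Per-hop propagation t_prop = 99/200000000 = 0.000495 ms.
Pipeline fill: first packet needs 3·t_tx to clear all hops; remaining 127 packets each add one t_tx.
Total = (3+128-1)·t_tx + 3·t_prop = 130·0.021825 + 3·0.000495 = 2.84 ms.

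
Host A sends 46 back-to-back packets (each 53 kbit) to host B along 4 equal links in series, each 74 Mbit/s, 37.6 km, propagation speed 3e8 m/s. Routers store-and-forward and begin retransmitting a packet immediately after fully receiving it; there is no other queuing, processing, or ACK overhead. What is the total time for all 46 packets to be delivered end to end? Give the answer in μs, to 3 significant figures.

35600 μs

Per-hop transmission t_tx = L/R = 53000/74000000 = 716.216 μs.
Per-hop propagation t_prop = 37600/300000000 = 125.333 μs.
Pipeline fill: first packet needs 4·t_tx to clear all hops; remaining 45 packets each add one t_tx.
Total = (4+46-1)·t_tx + 4·t_prop = 49·716.216 + 4·125.333 = 35600 μs.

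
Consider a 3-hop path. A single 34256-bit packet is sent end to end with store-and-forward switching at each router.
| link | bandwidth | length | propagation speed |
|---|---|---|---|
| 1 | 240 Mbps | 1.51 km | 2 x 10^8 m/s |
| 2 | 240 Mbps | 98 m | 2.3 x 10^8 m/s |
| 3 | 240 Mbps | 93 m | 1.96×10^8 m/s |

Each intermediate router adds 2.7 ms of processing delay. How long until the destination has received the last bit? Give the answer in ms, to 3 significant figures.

Transmission delay per hop = L/R = 34256/240000000 = 0.142733 ms; 3 hops → 0.4282 ms.
Propagation delays (d/s per hop): 0.00755, 0.000426087, 0.00047449 ms; sum = 0.00845058 ms.
Processing at 2 router(s): 2 × 2.7 ms = 5.4 ms.
End-to-end = 5.84 ms.

5.84 ms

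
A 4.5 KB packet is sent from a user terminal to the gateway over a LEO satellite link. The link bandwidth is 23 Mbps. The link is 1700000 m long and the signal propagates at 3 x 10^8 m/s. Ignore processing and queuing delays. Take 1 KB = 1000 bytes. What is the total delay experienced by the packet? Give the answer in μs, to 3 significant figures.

7230 μs

L = 36000 bits.
Transmission delay = L/R = 36000 / 23000000 = 1565.22 μs.
Propagation delay = d/s = 1700000 m / 300000000 m/s = 5666.67 μs.
Total = 7230 μs.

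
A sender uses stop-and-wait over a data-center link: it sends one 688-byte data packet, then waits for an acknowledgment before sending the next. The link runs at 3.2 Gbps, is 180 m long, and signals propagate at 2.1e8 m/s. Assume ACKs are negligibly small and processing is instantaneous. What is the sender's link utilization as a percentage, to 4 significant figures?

50.08 %

t_tx = L/R = 5504/3200000000 = 1.72e-06 s.
t_prop = 180/210000000 = 8.57143e-07 s; RTT = 1.71429e-06 s.
Cycle = t_tx + RTT = 3.43429e-06 s.
Utilization = t_tx / cycle = 1.72e-06/3.43429e-06 = 50.08 %.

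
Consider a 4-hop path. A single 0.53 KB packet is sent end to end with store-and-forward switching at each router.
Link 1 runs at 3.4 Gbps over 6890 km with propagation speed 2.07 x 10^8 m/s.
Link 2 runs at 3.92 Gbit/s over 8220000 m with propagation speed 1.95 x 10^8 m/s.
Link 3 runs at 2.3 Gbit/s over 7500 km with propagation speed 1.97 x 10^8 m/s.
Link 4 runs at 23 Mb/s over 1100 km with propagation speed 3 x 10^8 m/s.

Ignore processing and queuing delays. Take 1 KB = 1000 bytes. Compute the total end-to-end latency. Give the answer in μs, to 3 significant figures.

117000 μs

L = 4240 bits.
Transmission delays (L/R per hop): 1.24706, 1.08163, 1.84348, 184.348 μs; sum = 188.52 μs.
Propagation delays (d/s per hop): 33285, 42153.8, 38071.1, 3666.67 μs; sum = 117177 μs.
End-to-end = 117000 μs.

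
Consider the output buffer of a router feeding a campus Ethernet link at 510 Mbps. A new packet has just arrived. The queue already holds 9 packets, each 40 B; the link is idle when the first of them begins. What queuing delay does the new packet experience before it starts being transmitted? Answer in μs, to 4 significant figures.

5.647 μs

Each queued packet: L/R = 320/510000000 = 0.627451 μs.
9 queued → 5.64706 μs.
Queuing delay = 5.647 μs.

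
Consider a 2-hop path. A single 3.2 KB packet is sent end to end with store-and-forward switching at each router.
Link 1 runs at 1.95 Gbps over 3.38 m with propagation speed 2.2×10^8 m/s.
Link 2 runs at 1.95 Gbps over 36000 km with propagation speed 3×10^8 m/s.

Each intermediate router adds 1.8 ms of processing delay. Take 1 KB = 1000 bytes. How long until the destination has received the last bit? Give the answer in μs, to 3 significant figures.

L = 25600 bits.
Transmission delay per hop = L/R = 25600/1950000000 = 13.1282 μs; 2 hops → 26.2564 μs.
Propagation delays (d/s per hop): 0.0153636, 120000 μs; sum = 120000 μs.
Processing at 1 router(s): 1 × 1.8 ms = 1800 μs.
End-to-end = 122000 μs.

122000 μs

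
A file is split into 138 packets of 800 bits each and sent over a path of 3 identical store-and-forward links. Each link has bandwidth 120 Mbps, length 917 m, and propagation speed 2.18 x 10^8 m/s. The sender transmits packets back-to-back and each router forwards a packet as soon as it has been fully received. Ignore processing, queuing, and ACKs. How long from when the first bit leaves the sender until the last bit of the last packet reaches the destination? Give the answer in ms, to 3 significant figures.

Per-hop transmission t_tx = L/R = 800/120000000 = 0.00666667 ms.
Per-hop propagation t_prop = 917/2.18e+08 = 0.00420642 ms.
Pipeline fill: first packet needs 3·t_tx to clear all hops; remaining 137 packets each add one t_tx.
Total = (3+138-1)·t_tx + 3·t_prop = 140·0.00666667 + 3·0.00420642 = 0.946 ms.

0.946 ms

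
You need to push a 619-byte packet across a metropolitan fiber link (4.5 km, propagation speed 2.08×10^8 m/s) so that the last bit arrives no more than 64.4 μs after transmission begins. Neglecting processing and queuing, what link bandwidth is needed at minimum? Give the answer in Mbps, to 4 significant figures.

115.8 Mbps

L = 4952 bits.
Propagation delay = 4500 / 208000000 = 21.6346 μs.
Transmission budget = 64.4 − 21.6346 = 42.7654 μs.
R ≥ L / t_tx = 4952 bits / 4.27654e-05 s = 115.8 Mbps.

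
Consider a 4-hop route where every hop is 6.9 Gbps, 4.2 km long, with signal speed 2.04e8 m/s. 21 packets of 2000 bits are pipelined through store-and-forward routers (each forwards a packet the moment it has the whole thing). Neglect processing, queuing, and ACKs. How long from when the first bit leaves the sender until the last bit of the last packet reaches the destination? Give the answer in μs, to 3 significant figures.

89.3 μs

Per-hop transmission t_tx = L/R = 2000/6900000000 = 0.289855 μs.
Per-hop propagation t_prop = 4200/204000000 = 20.5882 μs.
Pipeline fill: first packet needs 4·t_tx to clear all hops; remaining 20 packets each add one t_tx.
Total = (4+21-1)·t_tx + 4·t_prop = 24·0.289855 + 4·20.5882 = 89.3 μs.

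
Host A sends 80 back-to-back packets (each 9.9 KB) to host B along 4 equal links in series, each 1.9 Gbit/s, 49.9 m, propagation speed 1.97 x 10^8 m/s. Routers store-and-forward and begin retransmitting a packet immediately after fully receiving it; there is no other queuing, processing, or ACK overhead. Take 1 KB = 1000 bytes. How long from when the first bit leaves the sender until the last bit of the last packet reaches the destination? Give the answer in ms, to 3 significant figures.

3.46 ms

Per-hop transmission t_tx = L/R = 79200/1900000000 = 0.0416842 ms.
Per-hop propagation t_prop = 49.9/197000000 = 0.000253299 ms.
Pipeline fill: first packet needs 4·t_tx to clear all hops; remaining 79 packets each add one t_tx.
Total = (4+80-1)·t_tx + 4·t_prop = 83·0.0416842 + 4·0.000253299 = 3.46 ms.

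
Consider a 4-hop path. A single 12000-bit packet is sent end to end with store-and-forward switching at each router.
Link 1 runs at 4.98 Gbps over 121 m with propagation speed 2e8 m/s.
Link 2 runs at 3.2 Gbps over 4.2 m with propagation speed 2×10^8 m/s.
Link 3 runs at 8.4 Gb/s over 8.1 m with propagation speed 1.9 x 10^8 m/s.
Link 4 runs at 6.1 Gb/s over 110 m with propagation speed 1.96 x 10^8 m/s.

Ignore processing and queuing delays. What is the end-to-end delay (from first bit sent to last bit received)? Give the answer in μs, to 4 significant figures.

Transmission delays (L/R per hop): 2.40964, 3.75, 1.42857, 1.96721 μs; sum = 9.55542 μs.
Propagation delays (d/s per hop): 0.605, 0.021, 0.0426316, 0.561224 μs; sum = 1.22986 μs.
End-to-end = 10.79 μs.

10.79 μs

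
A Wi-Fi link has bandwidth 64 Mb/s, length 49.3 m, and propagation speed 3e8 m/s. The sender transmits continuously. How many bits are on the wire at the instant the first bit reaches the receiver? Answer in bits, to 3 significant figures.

Propagation delay = 49.3 / 300000000 = 1.64333e-07 s.
BDP = R × t_prop = 64000000 × 1.64333e-07 = 10.5173 bits.

10.5 bits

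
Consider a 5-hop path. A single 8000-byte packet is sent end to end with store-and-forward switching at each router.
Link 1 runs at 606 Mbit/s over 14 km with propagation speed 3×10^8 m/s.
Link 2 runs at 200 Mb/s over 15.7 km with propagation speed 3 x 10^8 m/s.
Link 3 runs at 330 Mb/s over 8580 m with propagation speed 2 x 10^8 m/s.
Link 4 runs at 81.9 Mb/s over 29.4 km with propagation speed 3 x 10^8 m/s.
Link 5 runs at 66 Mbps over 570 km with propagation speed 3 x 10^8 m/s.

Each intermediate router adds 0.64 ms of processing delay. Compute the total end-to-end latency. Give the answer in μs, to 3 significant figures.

7070 μs

L = 8000 × 8 = 64000 bits.
Transmission delays (L/R per hop): 105.611, 320, 193.939, 781.441, 969.697 μs; sum = 2370.69 μs.
Propagation delays (d/s per hop): 46.6667, 52.3333, 42.9, 98, 1900 μs; sum = 2139.9 μs.
Processing at 4 router(s): 4 × 0.64 ms = 2560 μs.
End-to-end = 7070 μs.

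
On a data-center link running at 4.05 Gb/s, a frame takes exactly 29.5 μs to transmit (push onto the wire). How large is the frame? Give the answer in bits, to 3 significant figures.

119000 bits

L = R × t_tx = 4050000000 b/s × 2.95e-05 s = 119475 bits.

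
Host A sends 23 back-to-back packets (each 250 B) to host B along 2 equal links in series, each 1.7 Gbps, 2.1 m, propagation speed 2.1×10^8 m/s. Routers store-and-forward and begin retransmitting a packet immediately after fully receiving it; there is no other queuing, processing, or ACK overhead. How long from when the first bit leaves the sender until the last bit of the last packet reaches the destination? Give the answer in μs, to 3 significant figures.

28.3 μs

Per-hop transmission t_tx = L/R = 2000/1700000000 = 1.17647 μs.
Per-hop propagation t_prop = 2.1/210000000 = 0.01 μs.
Pipeline fill: first packet needs 2·t_tx to clear all hops; remaining 22 packets each add one t_tx.
Total = (2+23-1)·t_tx + 2·t_prop = 24·1.17647 + 2·0.01 = 28.3 μs.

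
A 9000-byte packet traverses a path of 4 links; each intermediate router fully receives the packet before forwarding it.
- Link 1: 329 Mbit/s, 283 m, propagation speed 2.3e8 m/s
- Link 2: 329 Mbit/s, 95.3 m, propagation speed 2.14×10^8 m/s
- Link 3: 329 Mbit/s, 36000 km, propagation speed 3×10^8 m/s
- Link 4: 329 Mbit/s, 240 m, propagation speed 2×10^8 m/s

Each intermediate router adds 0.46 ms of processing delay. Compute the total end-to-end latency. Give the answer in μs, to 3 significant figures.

L = 9000 × 8 = 72000 bits.
Transmission delay per hop = L/R = 72000/329000000 = 218.845 μs; 4 hops → 875.38 μs.
Propagation delays (d/s per hop): 1.23043, 0.445327, 120000, 1.2 μs; sum = 120003 μs.
Processing at 3 router(s): 3 × 0.46 ms = 1380 μs.
End-to-end = 122000 μs.

122000 μs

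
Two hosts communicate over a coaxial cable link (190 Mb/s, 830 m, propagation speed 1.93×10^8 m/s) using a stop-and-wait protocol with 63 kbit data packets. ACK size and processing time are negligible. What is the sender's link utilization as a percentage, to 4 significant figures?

97.47 %

t_tx = L/R = 63000/190000000 = 0.000331579 s.
t_prop = 830/193000000 = 4.30052e-06 s; RTT = 8.60104e-06 s.
Cycle = t_tx + RTT = 0.00034018 s.
Utilization = t_tx / cycle = 0.000331579/0.00034018 = 97.47 %.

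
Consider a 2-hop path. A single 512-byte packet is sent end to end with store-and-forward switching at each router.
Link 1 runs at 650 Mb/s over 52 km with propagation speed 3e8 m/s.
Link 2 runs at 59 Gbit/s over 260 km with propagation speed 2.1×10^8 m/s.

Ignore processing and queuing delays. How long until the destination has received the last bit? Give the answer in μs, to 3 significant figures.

1420 μs

L = 512 × 8 = 4096 bits.
Transmission delays (L/R per hop): 6.30154, 0.0694237 μs; sum = 6.37096 μs.
Propagation delays (d/s per hop): 173.333, 1238.1 μs; sum = 1411.43 μs.
End-to-end = 1420 μs.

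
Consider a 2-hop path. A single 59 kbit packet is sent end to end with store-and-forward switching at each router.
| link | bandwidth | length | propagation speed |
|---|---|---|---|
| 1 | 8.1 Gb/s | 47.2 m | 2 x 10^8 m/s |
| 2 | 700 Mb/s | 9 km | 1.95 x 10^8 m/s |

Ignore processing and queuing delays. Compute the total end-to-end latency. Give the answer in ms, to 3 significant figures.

0.138 ms

L = 59000 bits.
Transmission delays (L/R per hop): 0.00728395, 0.0842857 ms; sum = 0.0915697 ms.
Propagation delays (d/s per hop): 0.000236, 0.0461538 ms; sum = 0.0463898 ms.
End-to-end = 0.138 ms.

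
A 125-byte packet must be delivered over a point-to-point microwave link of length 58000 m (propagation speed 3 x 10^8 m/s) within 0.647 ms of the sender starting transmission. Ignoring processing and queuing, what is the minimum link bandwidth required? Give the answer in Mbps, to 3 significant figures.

L = 1000 bits.
Propagation delay = 58000 / 300000000 = 0.193333 ms.
Transmission budget = 0.647 − 0.193333 = 0.453667 ms.
R ≥ L / t_tx = 1000 bits / 0.000453667 s = 2.20 Mbps.

2.20 Mbps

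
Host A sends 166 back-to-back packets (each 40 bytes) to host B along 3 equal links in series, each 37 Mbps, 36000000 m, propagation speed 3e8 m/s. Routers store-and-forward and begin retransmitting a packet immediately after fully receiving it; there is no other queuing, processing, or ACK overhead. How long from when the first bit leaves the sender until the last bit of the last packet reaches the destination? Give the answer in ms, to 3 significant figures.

Per-hop transmission t_tx = L/R = 320/37000000 = 0.00864865 ms.
Per-hop propagation t_prop = 36000000/300000000 = 120 ms.
Pipeline fill: first packet needs 3·t_tx to clear all hops; remaining 165 packets each add one t_tx.
Total = (3+166-1)·t_tx + 3·t_prop = 168·0.00864865 + 3·120 = 361 ms.

361 ms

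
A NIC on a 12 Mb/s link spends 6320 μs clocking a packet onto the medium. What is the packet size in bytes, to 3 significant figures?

L = R × t_tx = 12000000 b/s × 0.00632 s = 75840 bits.
In bytes: 75840 / 8 = 9480 bytes.

9480 bytes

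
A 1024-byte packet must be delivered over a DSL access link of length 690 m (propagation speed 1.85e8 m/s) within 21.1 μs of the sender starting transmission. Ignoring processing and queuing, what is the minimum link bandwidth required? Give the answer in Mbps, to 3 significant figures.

472 Mbps

L = 8192 bits.
Propagation delay = 690 / 185000000 = 3.72973 μs.
Transmission budget = 21.1 − 3.72973 = 17.3703 μs.
R ≥ L / t_tx = 8192 bits / 1.73703e-05 s = 472 Mbps.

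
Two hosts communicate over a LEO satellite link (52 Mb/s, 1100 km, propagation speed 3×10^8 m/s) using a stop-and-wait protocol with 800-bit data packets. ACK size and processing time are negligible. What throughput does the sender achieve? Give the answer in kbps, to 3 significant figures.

t_tx = L/R = 800/52000000 = 1.53846e-05 s.
t_prop = 1100000/300000000 = 0.00366667 s; RTT = 0.00733333 s.
Cycle = t_tx + RTT = 0.00734872 s.
Throughput = L / cycle = 800 / 0.00734872 = 109 kbps.

109 kbps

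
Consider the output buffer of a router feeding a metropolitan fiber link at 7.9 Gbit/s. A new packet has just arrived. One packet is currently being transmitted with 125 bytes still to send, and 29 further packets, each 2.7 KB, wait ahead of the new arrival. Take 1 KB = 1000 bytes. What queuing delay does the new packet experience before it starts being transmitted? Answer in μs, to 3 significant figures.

Each queued packet: L/R = 21600/7900000000 = 2.73418 μs.
29 queued → 79.2911 μs.
Plus remaining 1000 bits of current packet: 0.126582 μs.
Queuing delay = 79.4 μs.

79.4 μs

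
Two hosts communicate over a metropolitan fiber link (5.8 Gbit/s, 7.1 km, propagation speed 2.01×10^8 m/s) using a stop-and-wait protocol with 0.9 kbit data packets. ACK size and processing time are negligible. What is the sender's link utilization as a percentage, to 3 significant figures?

t_tx = L/R = 900/5800000000 = 1.55172e-07 s.
t_prop = 7100/2.01e+08 = 3.53234e-05 s; RTT = 7.06468e-05 s.
Cycle = t_tx + RTT = 7.08019e-05 s.
Utilization = t_tx / cycle = 1.55172e-07/7.08019e-05 = 0.219 %.

0.219 %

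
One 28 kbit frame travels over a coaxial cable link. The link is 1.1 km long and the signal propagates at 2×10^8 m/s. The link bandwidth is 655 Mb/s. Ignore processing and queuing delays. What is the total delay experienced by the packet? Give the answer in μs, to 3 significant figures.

L = 28000 bits.
Transmission delay = L/R = 28000 / 655000000 = 42.7481 μs.
Propagation delay = d/s = 1100 m / 200000000 m/s = 5.5 μs.
Total = 48.2 μs.

48.2 μs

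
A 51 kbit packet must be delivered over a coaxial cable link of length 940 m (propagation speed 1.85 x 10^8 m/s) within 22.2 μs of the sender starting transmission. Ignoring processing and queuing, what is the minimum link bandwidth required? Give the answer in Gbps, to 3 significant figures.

Propagation delay = 940 / 185000000 = 5.08108 μs.
Transmission budget = 22.2 − 5.08108 = 17.1189 μs.
R ≥ L / t_tx = 51000 bits / 1.71189e-05 s = 2.98 Gbps.

2.98 Gbps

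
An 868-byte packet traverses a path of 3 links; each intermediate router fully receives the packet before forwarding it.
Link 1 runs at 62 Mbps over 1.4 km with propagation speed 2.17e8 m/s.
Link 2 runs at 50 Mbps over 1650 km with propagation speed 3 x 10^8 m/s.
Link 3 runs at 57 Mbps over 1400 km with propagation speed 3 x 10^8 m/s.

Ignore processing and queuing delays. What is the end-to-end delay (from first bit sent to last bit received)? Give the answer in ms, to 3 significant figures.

10.5 ms

L = 868 × 8 = 6944 bits.
Transmission delays (L/R per hop): 0.112, 0.13888, 0.121825 ms; sum = 0.372705 ms.
Propagation delays (d/s per hop): 0.00645161, 5.5, 4.66667 ms; sum = 10.1731 ms.
End-to-end = 10.5 ms.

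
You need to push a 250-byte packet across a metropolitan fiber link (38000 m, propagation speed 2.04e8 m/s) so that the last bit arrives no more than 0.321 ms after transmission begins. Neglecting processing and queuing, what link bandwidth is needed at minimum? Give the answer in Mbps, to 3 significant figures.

14.8 Mbps

L = 2000 bits.
Propagation delay = 38000 / 204000000 = 0.186275 ms.
Transmission budget = 0.321 − 0.186275 = 0.134725 ms.
R ≥ L / t_tx = 2000 bits / 0.000134725 s = 14.8 Mbps.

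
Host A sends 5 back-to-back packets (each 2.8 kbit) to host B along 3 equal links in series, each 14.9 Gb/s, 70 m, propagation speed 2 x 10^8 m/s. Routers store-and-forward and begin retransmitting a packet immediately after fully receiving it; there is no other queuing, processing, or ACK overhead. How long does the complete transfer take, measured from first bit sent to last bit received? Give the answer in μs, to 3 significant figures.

Per-hop transmission t_tx = L/R = 2800/14900000000 = 0.187919 μs.
Per-hop propagation t_prop = 70/200000000 = 0.35 μs.
Pipeline fill: first packet needs 3·t_tx to clear all hops; remaining 4 packets each add one t_tx.
Total = (3+5-1)·t_tx + 3·t_prop = 7·0.187919 + 3·0.35 = 2.37 μs.

2.37 μs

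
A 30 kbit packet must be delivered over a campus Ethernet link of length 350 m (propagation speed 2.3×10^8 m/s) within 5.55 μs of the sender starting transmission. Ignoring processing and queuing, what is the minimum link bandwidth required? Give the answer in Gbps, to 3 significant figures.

7.45 Gbps

Propagation delay = 350 / 2.3e+08 = 1.52174 μs.
Transmission budget = 5.55 − 1.52174 = 4.02826 μs.
R ≥ L / t_tx = 30000 bits / 4.02826e-06 s = 7.45 Gbps.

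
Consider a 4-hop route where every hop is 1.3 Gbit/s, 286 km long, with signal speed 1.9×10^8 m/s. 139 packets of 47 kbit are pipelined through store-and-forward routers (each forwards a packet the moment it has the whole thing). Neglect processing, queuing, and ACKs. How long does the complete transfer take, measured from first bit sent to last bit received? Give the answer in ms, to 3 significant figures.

Per-hop transmission t_tx = L/R = 47000/1300000000 = 0.0361538 ms.
Per-hop propagation t_prop = 286000/190000000 = 1.50526 ms.
Pipeline fill: first packet needs 4·t_tx to clear all hops; remaining 138 packets each add one t_tx.
Total = (4+139-1)·t_tx + 4·t_prop = 142·0.0361538 + 4·1.50526 = 11.2 ms.

11.2 ms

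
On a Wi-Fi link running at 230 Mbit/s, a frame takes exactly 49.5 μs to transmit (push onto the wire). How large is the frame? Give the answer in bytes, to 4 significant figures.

L = R × t_tx = 230000000 b/s × 4.95e-05 s = 11385 bits.
In bytes: 11385 / 8 = 1423 bytes.

1423 bytes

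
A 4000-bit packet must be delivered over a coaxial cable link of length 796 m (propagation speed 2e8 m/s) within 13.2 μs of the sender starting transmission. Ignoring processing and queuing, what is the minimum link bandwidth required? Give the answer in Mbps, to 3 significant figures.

Propagation delay = 796 / 200000000 = 3.98 μs.
Transmission budget = 13.2 − 3.98 = 9.22 μs.
R ≥ L / t_tx = 4000 bits / 9.22e-06 s = 434 Mbps.

434 Mbps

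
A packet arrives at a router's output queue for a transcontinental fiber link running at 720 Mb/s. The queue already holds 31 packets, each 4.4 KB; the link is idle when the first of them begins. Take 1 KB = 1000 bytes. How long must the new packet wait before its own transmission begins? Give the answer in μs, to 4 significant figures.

Each queued packet: L/R = 35200/720000000 = 48.8889 μs.
31 queued → 1515.56 μs.
Queuing delay = 1516 μs.

1516 μs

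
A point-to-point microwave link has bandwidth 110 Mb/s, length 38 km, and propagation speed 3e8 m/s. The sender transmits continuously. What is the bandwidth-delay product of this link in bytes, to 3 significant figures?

Propagation delay = 38000 / 300000000 = 0.000126667 s.
BDP = R × t_prop = 110000000 × 0.000126667 = 13933.3 bits.
In bytes: 13933.3/8 = 1740 bytes.

1740 bytes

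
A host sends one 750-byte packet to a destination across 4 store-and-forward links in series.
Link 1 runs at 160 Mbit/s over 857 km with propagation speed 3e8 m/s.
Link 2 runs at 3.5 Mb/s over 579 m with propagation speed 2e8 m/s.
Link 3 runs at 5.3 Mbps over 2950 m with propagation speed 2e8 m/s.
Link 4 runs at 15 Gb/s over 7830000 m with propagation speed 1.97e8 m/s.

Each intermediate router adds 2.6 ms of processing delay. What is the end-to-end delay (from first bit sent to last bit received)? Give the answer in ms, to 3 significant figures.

53.3 ms

L = 750 × 8 = 6000 bits.
Transmission delays (L/R per hop): 0.0375, 1.71429, 1.13208, 0.0004 ms; sum = 2.88426 ms.
Propagation delays (d/s per hop): 2.85667, 0.002895, 0.01475, 39.7462 ms; sum = 42.6205 ms.
Processing at 3 router(s): 3 × 2.6 ms = 7.8 ms.
End-to-end = 53.3 ms.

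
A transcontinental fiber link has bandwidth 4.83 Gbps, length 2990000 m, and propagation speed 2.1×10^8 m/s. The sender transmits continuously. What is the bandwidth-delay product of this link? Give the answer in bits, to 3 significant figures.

Propagation delay = 2990000 / 210000000 = 0.0142381 s.
BDP = R × t_prop = 4830000000 × 0.0142381 = 68770000 bits.

68800000 bits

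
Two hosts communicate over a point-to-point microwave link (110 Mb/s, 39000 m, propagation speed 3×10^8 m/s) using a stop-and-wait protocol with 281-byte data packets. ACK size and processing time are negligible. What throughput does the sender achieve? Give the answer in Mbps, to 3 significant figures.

t_tx = L/R = 2248/110000000 = 2.04364e-05 s.
t_prop = 39000/300000000 = 0.00013 s; RTT = 0.00026 s.
Cycle = t_tx + RTT = 0.000280436 s.
Throughput = L / cycle = 2248 / 0.000280436 = 8.02 Mbps.

8.02 Mbps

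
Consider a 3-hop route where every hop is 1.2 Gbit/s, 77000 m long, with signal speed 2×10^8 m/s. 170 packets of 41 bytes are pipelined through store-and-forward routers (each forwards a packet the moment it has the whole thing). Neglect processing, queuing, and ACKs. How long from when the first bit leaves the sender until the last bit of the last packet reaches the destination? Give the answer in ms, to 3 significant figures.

Per-hop transmission t_tx = L/R = 328/1200000000 = 0.000273333 ms.
Per-hop propagation t_prop = 77000/200000000 = 0.385 ms.
Pipeline fill: first packet needs 3·t_tx to clear all hops; remaining 169 packets each add one t_tx.
Total = (3+170-1)·t_tx + 3·t_prop = 172·0.000273333 + 3·0.385 = 1.20 ms.

1.20 ms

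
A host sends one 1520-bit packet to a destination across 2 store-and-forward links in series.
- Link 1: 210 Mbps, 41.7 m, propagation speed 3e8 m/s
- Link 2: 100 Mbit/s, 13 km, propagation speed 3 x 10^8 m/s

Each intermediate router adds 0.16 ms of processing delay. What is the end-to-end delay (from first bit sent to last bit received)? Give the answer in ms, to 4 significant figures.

0.2259 ms

Transmission delays (L/R per hop): 0.0072381, 0.0152 ms; sum = 0.0224381 ms.
Propagation delays (d/s per hop): 0.000139, 0.0433333 ms; sum = 0.0434723 ms.
Processing at 1 router(s): 1 × 0.16 ms = 0.16 ms.
End-to-end = 0.2259 ms.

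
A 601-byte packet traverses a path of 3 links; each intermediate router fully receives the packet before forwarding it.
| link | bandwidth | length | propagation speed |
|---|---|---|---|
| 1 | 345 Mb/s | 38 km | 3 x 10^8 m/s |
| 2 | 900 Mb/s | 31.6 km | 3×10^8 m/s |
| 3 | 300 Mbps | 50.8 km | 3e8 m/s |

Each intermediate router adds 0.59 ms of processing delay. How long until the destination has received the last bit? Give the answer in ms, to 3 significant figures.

1.62 ms

L = 601 × 8 = 4808 bits.
Transmission delays (L/R per hop): 0.0139362, 0.00534222, 0.0160267 ms; sum = 0.0353051 ms.
Propagation delays (d/s per hop): 0.126667, 0.105333, 0.169333 ms; sum = 0.401333 ms.
Processing at 2 router(s): 2 × 0.59 ms = 1.18 ms.
End-to-end = 1.62 ms.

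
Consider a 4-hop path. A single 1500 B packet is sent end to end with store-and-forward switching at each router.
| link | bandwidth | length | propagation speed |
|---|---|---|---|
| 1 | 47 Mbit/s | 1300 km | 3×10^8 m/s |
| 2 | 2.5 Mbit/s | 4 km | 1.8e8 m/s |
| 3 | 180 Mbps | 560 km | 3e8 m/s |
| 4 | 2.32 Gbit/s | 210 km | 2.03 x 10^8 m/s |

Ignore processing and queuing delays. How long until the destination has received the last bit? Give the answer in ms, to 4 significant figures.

L = 1500 × 8 = 12000 bits.
Transmission delays (L/R per hop): 0.255319, 4.8, 0.0666667, 0.00517241 ms; sum = 5.12716 ms.
Propagation delays (d/s per hop): 4.33333, 0.0222222, 1.86667, 1.03448 ms; sum = 7.2567 ms.
End-to-end = 12.38 ms.

12.38 ms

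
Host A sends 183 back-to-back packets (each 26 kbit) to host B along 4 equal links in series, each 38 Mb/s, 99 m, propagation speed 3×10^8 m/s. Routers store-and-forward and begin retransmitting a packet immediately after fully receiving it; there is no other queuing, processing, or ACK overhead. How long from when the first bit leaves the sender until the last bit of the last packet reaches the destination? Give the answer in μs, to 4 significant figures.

127300 μs

Per-hop transmission t_tx = L/R = 26000/38000000 = 684.211 μs.
Per-hop propagation t_prop = 99/300000000 = 0.33 μs.
Pipeline fill: first packet needs 4·t_tx to clear all hops; remaining 182 packets each add one t_tx.
Total = (4+183-1)·t_tx + 4·t_prop = 186·684.211 + 4·0.33 = 127300 μs.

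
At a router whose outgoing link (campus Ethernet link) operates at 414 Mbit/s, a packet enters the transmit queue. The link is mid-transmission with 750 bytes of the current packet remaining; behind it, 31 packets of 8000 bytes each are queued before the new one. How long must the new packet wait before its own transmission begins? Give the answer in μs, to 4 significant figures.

Each queued packet: L/R = 64000/414000000 = 154.589 μs.
31 queued → 4792.27 μs.
Plus remaining 6000 bits of current packet: 14.4928 μs.
Queuing delay = 4807 μs.

4807 μs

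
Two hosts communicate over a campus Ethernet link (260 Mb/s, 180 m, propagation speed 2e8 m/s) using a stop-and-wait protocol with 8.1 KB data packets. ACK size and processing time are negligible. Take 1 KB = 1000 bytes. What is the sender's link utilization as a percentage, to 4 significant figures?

t_tx = L/R = 64800/260000000 = 0.000249231 s.
t_prop = 180/200000000 = 9e-07 s; RTT = 1.8e-06 s.
Cycle = t_tx + RTT = 0.000251031 s.
Utilization = t_tx / cycle = 0.000249231/0.000251031 = 99.28 %.

99.28 %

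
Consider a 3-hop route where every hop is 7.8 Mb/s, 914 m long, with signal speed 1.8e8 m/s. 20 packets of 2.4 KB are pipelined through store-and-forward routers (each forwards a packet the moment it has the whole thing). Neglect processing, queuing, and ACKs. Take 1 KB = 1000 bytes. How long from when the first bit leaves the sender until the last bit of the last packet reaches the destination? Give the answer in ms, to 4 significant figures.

Per-hop transmission t_tx = L/R = 19200/7800000 = 2.46154 ms.
Per-hop propagation t_prop = 914/180000000 = 0.00507778 ms.
Pipeline fill: first packet needs 3·t_tx to clear all hops; remaining 19 packets each add one t_tx.
Total = (3+20-1)·t_tx + 3·t_prop = 22·2.46154 + 3·0.00507778 = 54.17 ms.

54.17 ms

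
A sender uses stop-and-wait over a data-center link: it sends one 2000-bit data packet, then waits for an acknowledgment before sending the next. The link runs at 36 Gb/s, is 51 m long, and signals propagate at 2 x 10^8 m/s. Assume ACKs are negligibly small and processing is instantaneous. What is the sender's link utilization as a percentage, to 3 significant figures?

t_tx = L/R = 2000/36000000000 = 5.55556e-08 s.
t_prop = 51/200000000 = 2.55e-07 s; RTT = 5.1e-07 s.
Cycle = t_tx + RTT = 5.65556e-07 s.
Utilization = t_tx / cycle = 5.55556e-08/5.65556e-07 = 9.82 %.

9.82 %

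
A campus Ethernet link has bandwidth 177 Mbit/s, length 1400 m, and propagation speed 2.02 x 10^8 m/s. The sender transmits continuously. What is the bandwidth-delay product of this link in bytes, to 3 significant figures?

Propagation delay = 1400 / 202000000 = 6.93069e-06 s.
BDP = R × t_prop = 177000000 × 6.93069e-06 = 1226.73 bits.
In bytes: 1226.73/8 = 153 bytes.

153 bytes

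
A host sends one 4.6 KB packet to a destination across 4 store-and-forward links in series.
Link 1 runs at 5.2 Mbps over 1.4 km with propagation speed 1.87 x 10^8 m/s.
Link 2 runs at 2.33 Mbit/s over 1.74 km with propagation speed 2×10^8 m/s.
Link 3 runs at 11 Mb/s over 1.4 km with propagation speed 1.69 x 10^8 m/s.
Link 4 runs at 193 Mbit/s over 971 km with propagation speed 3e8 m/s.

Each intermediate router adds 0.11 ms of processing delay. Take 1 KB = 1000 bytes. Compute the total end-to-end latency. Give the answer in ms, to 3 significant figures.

30.0 ms

L = 36800 bits.
Transmission delays (L/R per hop): 7.07692, 15.794, 3.34545, 0.190674 ms; sum = 26.407 ms.
Propagation delays (d/s per hop): 0.00748663, 0.0087, 0.00828402, 3.23667 ms; sum = 3.26114 ms.
Processing at 3 router(s): 3 × 0.11 ms = 0.33 ms.
End-to-end = 30.0 ms.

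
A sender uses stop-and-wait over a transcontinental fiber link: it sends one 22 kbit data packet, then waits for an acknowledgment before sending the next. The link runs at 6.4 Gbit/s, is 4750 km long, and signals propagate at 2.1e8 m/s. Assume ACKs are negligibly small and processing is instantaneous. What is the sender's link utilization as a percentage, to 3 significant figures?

0.00760 %

t_tx = L/R = 22000/6400000000 = 3.4375e-06 s.
t_prop = 4750000/210000000 = 0.022619 s; RTT = 0.0452381 s.
Cycle = t_tx + RTT = 0.0452415 s.
Utilization = t_tx / cycle = 3.4375e-06/0.0452415 = 0.00760 %.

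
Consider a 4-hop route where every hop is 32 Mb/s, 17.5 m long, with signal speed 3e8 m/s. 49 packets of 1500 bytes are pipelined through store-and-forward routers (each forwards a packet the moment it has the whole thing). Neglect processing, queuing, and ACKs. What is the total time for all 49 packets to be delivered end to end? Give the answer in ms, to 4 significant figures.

19.50 ms

Per-hop transmission t_tx = L/R = 12000/32000000 = 0.375 ms.
Per-hop propagation t_prop = 17.5/300000000 = 5.83333e-05 ms.
Pipeline fill: first packet needs 4·t_tx to clear all hops; remaining 48 packets each add one t_tx.
Total = (4+49-1)·t_tx + 4·t_prop = 52·0.375 + 4·5.83333e-05 = 19.50 ms.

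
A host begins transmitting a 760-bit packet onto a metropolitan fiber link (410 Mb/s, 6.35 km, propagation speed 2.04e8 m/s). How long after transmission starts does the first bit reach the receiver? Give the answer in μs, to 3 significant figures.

31.1 μs

First bit experiences only propagation delay: d/s = 6350/204000000 = 31.1 μs.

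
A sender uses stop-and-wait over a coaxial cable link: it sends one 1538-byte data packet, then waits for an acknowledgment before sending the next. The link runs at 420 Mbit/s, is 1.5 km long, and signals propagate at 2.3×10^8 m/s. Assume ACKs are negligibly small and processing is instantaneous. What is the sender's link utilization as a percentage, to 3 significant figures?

t_tx = L/R = 12304/420000000 = 2.92952e-05 s.
t_prop = 1500/2.3e+08 = 6.52174e-06 s; RTT = 1.30435e-05 s.
Cycle = t_tx + RTT = 4.23387e-05 s.
Utilization = t_tx / cycle = 2.92952e-05/4.23387e-05 = 69.2 %.

69.2 %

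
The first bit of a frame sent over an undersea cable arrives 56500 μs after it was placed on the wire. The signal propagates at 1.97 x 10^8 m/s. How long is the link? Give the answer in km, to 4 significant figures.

d = s × t_prop = 197000000 × 0.0565 = 11130 km.

11130 km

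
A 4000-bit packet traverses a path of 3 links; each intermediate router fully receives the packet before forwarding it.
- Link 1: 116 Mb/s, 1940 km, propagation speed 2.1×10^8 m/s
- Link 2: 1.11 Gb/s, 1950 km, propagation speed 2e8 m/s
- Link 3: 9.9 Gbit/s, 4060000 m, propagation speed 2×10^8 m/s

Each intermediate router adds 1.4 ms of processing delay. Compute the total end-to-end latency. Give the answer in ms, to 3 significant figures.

Transmission delays (L/R per hop): 0.0344828, 0.0036036, 0.00040404 ms; sum = 0.0384904 ms.
Propagation delays (d/s per hop): 9.2381, 9.75, 20.3 ms; sum = 39.2881 ms.
Processing at 2 router(s): 2 × 1.4 ms = 2.8 ms.
End-to-end = 42.1 ms.

42.1 ms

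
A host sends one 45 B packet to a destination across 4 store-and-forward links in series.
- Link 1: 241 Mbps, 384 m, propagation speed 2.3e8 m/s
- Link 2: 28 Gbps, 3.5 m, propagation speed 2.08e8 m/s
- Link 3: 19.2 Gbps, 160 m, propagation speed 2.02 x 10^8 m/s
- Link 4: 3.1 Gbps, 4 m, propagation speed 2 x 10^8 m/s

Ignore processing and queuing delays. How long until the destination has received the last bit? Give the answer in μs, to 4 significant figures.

L = 45 × 8 = 360 bits.
Transmission delays (L/R per hop): 1.49378, 0.0128571, 0.01875, 0.116129 μs; sum = 1.64151 μs.
Propagation delays (d/s per hop): 1.66957, 0.0168269, 0.792079, 0.02 μs; sum = 2.49847 μs.
End-to-end = 4.140 μs.

4.140 μs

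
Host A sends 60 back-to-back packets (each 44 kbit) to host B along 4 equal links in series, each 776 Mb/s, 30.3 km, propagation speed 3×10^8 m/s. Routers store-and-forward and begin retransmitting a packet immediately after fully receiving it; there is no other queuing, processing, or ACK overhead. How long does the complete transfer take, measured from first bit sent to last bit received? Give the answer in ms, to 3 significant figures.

Per-hop transmission t_tx = L/R = 44000/776000000 = 0.056701 ms.
Per-hop propagation t_prop = 30300/300000000 = 0.101 ms.
Pipeline fill: first packet needs 4·t_tx to clear all hops; remaining 59 packets each add one t_tx.
Total = (4+60-1)·t_tx + 4·t_prop = 63·0.056701 + 4·0.101 = 3.98 ms.

3.98 ms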